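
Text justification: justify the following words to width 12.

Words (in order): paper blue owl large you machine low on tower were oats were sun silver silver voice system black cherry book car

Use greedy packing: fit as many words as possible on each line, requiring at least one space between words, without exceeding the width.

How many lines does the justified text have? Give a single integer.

Answer: 11

Derivation:
Line 1: ['paper', 'blue'] (min_width=10, slack=2)
Line 2: ['owl', 'large'] (min_width=9, slack=3)
Line 3: ['you', 'machine'] (min_width=11, slack=1)
Line 4: ['low', 'on', 'tower'] (min_width=12, slack=0)
Line 5: ['were', 'oats'] (min_width=9, slack=3)
Line 6: ['were', 'sun'] (min_width=8, slack=4)
Line 7: ['silver'] (min_width=6, slack=6)
Line 8: ['silver', 'voice'] (min_width=12, slack=0)
Line 9: ['system', 'black'] (min_width=12, slack=0)
Line 10: ['cherry', 'book'] (min_width=11, slack=1)
Line 11: ['car'] (min_width=3, slack=9)
Total lines: 11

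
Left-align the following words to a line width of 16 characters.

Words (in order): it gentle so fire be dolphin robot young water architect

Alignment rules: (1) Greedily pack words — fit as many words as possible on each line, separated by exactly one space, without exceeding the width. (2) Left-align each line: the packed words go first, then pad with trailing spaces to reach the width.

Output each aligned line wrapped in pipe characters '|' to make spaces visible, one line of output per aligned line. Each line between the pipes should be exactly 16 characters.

Line 1: ['it', 'gentle', 'so'] (min_width=12, slack=4)
Line 2: ['fire', 'be', 'dolphin'] (min_width=15, slack=1)
Line 3: ['robot', 'young'] (min_width=11, slack=5)
Line 4: ['water', 'architect'] (min_width=15, slack=1)

Answer: |it gentle so    |
|fire be dolphin |
|robot young     |
|water architect |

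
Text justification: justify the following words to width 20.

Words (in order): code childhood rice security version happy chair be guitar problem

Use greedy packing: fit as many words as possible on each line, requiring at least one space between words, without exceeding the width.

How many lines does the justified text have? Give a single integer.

Line 1: ['code', 'childhood', 'rice'] (min_width=19, slack=1)
Line 2: ['security', 'version'] (min_width=16, slack=4)
Line 3: ['happy', 'chair', 'be'] (min_width=14, slack=6)
Line 4: ['guitar', 'problem'] (min_width=14, slack=6)
Total lines: 4

Answer: 4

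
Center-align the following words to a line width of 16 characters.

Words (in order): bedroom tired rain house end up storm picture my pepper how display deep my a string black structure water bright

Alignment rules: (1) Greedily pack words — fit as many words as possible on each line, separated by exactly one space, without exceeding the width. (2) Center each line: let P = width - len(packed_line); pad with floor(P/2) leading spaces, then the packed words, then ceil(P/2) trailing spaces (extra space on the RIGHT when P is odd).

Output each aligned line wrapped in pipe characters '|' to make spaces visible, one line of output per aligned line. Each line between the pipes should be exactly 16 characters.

Line 1: ['bedroom', 'tired'] (min_width=13, slack=3)
Line 2: ['rain', 'house', 'end'] (min_width=14, slack=2)
Line 3: ['up', 'storm', 'picture'] (min_width=16, slack=0)
Line 4: ['my', 'pepper', 'how'] (min_width=13, slack=3)
Line 5: ['display', 'deep', 'my'] (min_width=15, slack=1)
Line 6: ['a', 'string', 'black'] (min_width=14, slack=2)
Line 7: ['structure', 'water'] (min_width=15, slack=1)
Line 8: ['bright'] (min_width=6, slack=10)

Answer: | bedroom tired  |
| rain house end |
|up storm picture|
| my pepper how  |
|display deep my |
| a string black |
|structure water |
|     bright     |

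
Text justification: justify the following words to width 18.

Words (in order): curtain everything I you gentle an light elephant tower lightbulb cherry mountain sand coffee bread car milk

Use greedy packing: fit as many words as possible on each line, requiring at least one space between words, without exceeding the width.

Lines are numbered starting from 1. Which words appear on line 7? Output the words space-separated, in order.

Answer: car milk

Derivation:
Line 1: ['curtain', 'everything'] (min_width=18, slack=0)
Line 2: ['I', 'you', 'gentle', 'an'] (min_width=15, slack=3)
Line 3: ['light', 'elephant'] (min_width=14, slack=4)
Line 4: ['tower', 'lightbulb'] (min_width=15, slack=3)
Line 5: ['cherry', 'mountain'] (min_width=15, slack=3)
Line 6: ['sand', 'coffee', 'bread'] (min_width=17, slack=1)
Line 7: ['car', 'milk'] (min_width=8, slack=10)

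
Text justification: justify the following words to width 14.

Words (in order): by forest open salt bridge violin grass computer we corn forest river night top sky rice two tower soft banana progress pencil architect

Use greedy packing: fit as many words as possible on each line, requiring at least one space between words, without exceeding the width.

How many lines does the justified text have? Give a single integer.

Answer: 12

Derivation:
Line 1: ['by', 'forest', 'open'] (min_width=14, slack=0)
Line 2: ['salt', 'bridge'] (min_width=11, slack=3)
Line 3: ['violin', 'grass'] (min_width=12, slack=2)
Line 4: ['computer', 'we'] (min_width=11, slack=3)
Line 5: ['corn', 'forest'] (min_width=11, slack=3)
Line 6: ['river', 'night'] (min_width=11, slack=3)
Line 7: ['top', 'sky', 'rice'] (min_width=12, slack=2)
Line 8: ['two', 'tower', 'soft'] (min_width=14, slack=0)
Line 9: ['banana'] (min_width=6, slack=8)
Line 10: ['progress'] (min_width=8, slack=6)
Line 11: ['pencil'] (min_width=6, slack=8)
Line 12: ['architect'] (min_width=9, slack=5)
Total lines: 12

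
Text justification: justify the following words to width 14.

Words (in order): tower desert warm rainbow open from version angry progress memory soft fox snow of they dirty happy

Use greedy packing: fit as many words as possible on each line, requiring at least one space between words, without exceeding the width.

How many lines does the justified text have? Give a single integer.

Answer: 9

Derivation:
Line 1: ['tower', 'desert'] (min_width=12, slack=2)
Line 2: ['warm', 'rainbow'] (min_width=12, slack=2)
Line 3: ['open', 'from'] (min_width=9, slack=5)
Line 4: ['version', 'angry'] (min_width=13, slack=1)
Line 5: ['progress'] (min_width=8, slack=6)
Line 6: ['memory', 'soft'] (min_width=11, slack=3)
Line 7: ['fox', 'snow', 'of'] (min_width=11, slack=3)
Line 8: ['they', 'dirty'] (min_width=10, slack=4)
Line 9: ['happy'] (min_width=5, slack=9)
Total lines: 9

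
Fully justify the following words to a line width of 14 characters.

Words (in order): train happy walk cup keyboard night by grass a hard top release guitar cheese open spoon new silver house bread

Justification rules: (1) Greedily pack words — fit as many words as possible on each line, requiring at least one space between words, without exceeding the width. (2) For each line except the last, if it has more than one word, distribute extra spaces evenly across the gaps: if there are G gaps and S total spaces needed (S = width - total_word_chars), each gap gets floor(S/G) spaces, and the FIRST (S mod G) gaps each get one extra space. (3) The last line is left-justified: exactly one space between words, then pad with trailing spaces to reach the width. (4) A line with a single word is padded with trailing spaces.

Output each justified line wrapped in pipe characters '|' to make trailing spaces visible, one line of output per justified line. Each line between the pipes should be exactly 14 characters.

Line 1: ['train', 'happy'] (min_width=11, slack=3)
Line 2: ['walk', 'cup'] (min_width=8, slack=6)
Line 3: ['keyboard', 'night'] (min_width=14, slack=0)
Line 4: ['by', 'grass', 'a'] (min_width=10, slack=4)
Line 5: ['hard', 'top'] (min_width=8, slack=6)
Line 6: ['release', 'guitar'] (min_width=14, slack=0)
Line 7: ['cheese', 'open'] (min_width=11, slack=3)
Line 8: ['spoon', 'new'] (min_width=9, slack=5)
Line 9: ['silver', 'house'] (min_width=12, slack=2)
Line 10: ['bread'] (min_width=5, slack=9)

Answer: |train    happy|
|walk       cup|
|keyboard night|
|by   grass   a|
|hard       top|
|release guitar|
|cheese    open|
|spoon      new|
|silver   house|
|bread         |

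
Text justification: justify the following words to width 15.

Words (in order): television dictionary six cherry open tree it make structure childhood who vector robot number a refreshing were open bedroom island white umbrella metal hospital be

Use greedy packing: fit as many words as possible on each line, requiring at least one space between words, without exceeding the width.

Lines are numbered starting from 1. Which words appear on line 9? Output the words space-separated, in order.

Line 1: ['television'] (min_width=10, slack=5)
Line 2: ['dictionary', 'six'] (min_width=14, slack=1)
Line 3: ['cherry', 'open'] (min_width=11, slack=4)
Line 4: ['tree', 'it', 'make'] (min_width=12, slack=3)
Line 5: ['structure'] (min_width=9, slack=6)
Line 6: ['childhood', 'who'] (min_width=13, slack=2)
Line 7: ['vector', 'robot'] (min_width=12, slack=3)
Line 8: ['number', 'a'] (min_width=8, slack=7)
Line 9: ['refreshing', 'were'] (min_width=15, slack=0)
Line 10: ['open', 'bedroom'] (min_width=12, slack=3)
Line 11: ['island', 'white'] (min_width=12, slack=3)
Line 12: ['umbrella', 'metal'] (min_width=14, slack=1)
Line 13: ['hospital', 'be'] (min_width=11, slack=4)

Answer: refreshing were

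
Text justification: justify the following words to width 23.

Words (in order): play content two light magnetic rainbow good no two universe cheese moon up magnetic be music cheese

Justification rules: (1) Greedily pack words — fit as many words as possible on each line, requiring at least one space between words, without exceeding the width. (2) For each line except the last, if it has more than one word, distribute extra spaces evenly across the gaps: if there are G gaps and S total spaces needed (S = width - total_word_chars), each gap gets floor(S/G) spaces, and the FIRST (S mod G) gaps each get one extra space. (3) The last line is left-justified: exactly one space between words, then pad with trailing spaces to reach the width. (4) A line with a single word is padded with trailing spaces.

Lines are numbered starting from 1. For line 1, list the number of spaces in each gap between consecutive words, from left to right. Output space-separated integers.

Line 1: ['play', 'content', 'two', 'light'] (min_width=22, slack=1)
Line 2: ['magnetic', 'rainbow', 'good'] (min_width=21, slack=2)
Line 3: ['no', 'two', 'universe', 'cheese'] (min_width=22, slack=1)
Line 4: ['moon', 'up', 'magnetic', 'be'] (min_width=19, slack=4)
Line 5: ['music', 'cheese'] (min_width=12, slack=11)

Answer: 2 1 1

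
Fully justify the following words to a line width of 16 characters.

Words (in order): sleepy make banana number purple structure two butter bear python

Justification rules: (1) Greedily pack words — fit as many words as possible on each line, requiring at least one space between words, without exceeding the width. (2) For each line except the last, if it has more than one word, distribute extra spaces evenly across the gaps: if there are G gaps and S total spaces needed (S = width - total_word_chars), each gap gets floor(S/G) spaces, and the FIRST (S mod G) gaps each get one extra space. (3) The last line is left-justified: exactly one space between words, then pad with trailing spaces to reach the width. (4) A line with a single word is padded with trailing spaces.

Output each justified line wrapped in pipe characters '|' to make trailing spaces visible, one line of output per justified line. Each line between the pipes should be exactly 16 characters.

Answer: |sleepy      make|
|banana    number|
|purple structure|
|two  butter bear|
|python          |

Derivation:
Line 1: ['sleepy', 'make'] (min_width=11, slack=5)
Line 2: ['banana', 'number'] (min_width=13, slack=3)
Line 3: ['purple', 'structure'] (min_width=16, slack=0)
Line 4: ['two', 'butter', 'bear'] (min_width=15, slack=1)
Line 5: ['python'] (min_width=6, slack=10)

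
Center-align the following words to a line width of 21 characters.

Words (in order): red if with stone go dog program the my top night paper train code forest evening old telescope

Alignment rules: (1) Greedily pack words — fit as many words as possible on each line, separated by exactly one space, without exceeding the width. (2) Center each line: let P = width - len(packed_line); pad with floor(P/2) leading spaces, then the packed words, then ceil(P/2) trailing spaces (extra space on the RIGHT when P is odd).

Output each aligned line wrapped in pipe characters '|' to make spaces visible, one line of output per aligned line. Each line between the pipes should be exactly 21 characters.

Line 1: ['red', 'if', 'with', 'stone', 'go'] (min_width=20, slack=1)
Line 2: ['dog', 'program', 'the', 'my'] (min_width=18, slack=3)
Line 3: ['top', 'night', 'paper', 'train'] (min_width=21, slack=0)
Line 4: ['code', 'forest', 'evening'] (min_width=19, slack=2)
Line 5: ['old', 'telescope'] (min_width=13, slack=8)

Answer: |red if with stone go |
| dog program the my  |
|top night paper train|
| code forest evening |
|    old telescope    |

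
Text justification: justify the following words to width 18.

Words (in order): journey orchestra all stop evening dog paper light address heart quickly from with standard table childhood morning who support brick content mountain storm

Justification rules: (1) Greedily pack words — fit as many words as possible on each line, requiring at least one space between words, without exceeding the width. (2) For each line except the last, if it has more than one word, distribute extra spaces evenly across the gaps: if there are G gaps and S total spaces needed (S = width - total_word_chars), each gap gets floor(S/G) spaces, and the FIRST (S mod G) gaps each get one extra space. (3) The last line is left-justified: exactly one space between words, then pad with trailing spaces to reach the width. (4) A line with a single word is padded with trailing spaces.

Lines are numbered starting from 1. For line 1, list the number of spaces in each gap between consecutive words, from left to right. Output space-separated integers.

Answer: 2

Derivation:
Line 1: ['journey', 'orchestra'] (min_width=17, slack=1)
Line 2: ['all', 'stop', 'evening'] (min_width=16, slack=2)
Line 3: ['dog', 'paper', 'light'] (min_width=15, slack=3)
Line 4: ['address', 'heart'] (min_width=13, slack=5)
Line 5: ['quickly', 'from', 'with'] (min_width=17, slack=1)
Line 6: ['standard', 'table'] (min_width=14, slack=4)
Line 7: ['childhood', 'morning'] (min_width=17, slack=1)
Line 8: ['who', 'support', 'brick'] (min_width=17, slack=1)
Line 9: ['content', 'mountain'] (min_width=16, slack=2)
Line 10: ['storm'] (min_width=5, slack=13)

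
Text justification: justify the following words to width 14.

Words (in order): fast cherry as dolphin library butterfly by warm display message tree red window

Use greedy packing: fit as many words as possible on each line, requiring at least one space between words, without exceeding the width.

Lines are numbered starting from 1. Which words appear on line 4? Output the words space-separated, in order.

Line 1: ['fast', 'cherry', 'as'] (min_width=14, slack=0)
Line 2: ['dolphin'] (min_width=7, slack=7)
Line 3: ['library'] (min_width=7, slack=7)
Line 4: ['butterfly', 'by'] (min_width=12, slack=2)
Line 5: ['warm', 'display'] (min_width=12, slack=2)
Line 6: ['message', 'tree'] (min_width=12, slack=2)
Line 7: ['red', 'window'] (min_width=10, slack=4)

Answer: butterfly by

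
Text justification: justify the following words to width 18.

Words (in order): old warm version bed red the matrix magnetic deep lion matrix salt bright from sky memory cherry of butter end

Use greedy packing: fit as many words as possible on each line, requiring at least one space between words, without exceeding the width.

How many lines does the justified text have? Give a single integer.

Line 1: ['old', 'warm', 'version'] (min_width=16, slack=2)
Line 2: ['bed', 'red', 'the', 'matrix'] (min_width=18, slack=0)
Line 3: ['magnetic', 'deep', 'lion'] (min_width=18, slack=0)
Line 4: ['matrix', 'salt', 'bright'] (min_width=18, slack=0)
Line 5: ['from', 'sky', 'memory'] (min_width=15, slack=3)
Line 6: ['cherry', 'of', 'butter'] (min_width=16, slack=2)
Line 7: ['end'] (min_width=3, slack=15)
Total lines: 7

Answer: 7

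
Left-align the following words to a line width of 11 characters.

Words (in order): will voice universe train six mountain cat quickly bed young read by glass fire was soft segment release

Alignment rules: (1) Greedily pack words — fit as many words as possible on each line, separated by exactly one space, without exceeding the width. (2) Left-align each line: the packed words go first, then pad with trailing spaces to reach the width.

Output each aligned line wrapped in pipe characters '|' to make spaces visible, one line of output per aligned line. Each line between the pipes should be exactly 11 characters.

Answer: |will voice |
|universe   |
|train six  |
|mountain   |
|cat quickly|
|bed young  |
|read by    |
|glass fire |
|was soft   |
|segment    |
|release    |

Derivation:
Line 1: ['will', 'voice'] (min_width=10, slack=1)
Line 2: ['universe'] (min_width=8, slack=3)
Line 3: ['train', 'six'] (min_width=9, slack=2)
Line 4: ['mountain'] (min_width=8, slack=3)
Line 5: ['cat', 'quickly'] (min_width=11, slack=0)
Line 6: ['bed', 'young'] (min_width=9, slack=2)
Line 7: ['read', 'by'] (min_width=7, slack=4)
Line 8: ['glass', 'fire'] (min_width=10, slack=1)
Line 9: ['was', 'soft'] (min_width=8, slack=3)
Line 10: ['segment'] (min_width=7, slack=4)
Line 11: ['release'] (min_width=7, slack=4)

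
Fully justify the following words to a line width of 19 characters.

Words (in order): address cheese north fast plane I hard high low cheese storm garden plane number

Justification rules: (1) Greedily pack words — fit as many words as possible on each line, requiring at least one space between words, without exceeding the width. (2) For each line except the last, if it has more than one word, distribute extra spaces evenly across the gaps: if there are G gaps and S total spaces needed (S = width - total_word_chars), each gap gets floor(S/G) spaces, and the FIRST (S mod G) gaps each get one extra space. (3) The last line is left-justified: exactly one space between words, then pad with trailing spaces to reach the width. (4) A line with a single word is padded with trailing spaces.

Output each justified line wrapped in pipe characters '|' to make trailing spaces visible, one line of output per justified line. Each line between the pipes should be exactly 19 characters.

Line 1: ['address', 'cheese'] (min_width=14, slack=5)
Line 2: ['north', 'fast', 'plane', 'I'] (min_width=18, slack=1)
Line 3: ['hard', 'high', 'low'] (min_width=13, slack=6)
Line 4: ['cheese', 'storm', 'garden'] (min_width=19, slack=0)
Line 5: ['plane', 'number'] (min_width=12, slack=7)

Answer: |address      cheese|
|north  fast plane I|
|hard    high    low|
|cheese storm garden|
|plane number       |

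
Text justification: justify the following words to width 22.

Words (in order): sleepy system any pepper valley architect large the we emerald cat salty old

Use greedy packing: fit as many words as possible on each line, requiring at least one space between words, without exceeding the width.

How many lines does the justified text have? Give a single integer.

Answer: 4

Derivation:
Line 1: ['sleepy', 'system', 'any'] (min_width=17, slack=5)
Line 2: ['pepper', 'valley'] (min_width=13, slack=9)
Line 3: ['architect', 'large', 'the', 'we'] (min_width=22, slack=0)
Line 4: ['emerald', 'cat', 'salty', 'old'] (min_width=21, slack=1)
Total lines: 4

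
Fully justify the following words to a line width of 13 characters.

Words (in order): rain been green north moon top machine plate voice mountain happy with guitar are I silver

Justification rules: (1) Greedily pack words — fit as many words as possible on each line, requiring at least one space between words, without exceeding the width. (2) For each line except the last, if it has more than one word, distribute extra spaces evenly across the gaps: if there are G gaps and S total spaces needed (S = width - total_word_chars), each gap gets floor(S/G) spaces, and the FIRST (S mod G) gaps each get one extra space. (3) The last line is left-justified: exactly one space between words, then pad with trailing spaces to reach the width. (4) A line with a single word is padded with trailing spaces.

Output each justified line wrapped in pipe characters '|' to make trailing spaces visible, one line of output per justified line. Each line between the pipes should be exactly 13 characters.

Answer: |rain     been|
|green   north|
|moon      top|
|machine plate|
|voice        |
|mountain     |
|happy    with|
|guitar  are I|
|silver       |

Derivation:
Line 1: ['rain', 'been'] (min_width=9, slack=4)
Line 2: ['green', 'north'] (min_width=11, slack=2)
Line 3: ['moon', 'top'] (min_width=8, slack=5)
Line 4: ['machine', 'plate'] (min_width=13, slack=0)
Line 5: ['voice'] (min_width=5, slack=8)
Line 6: ['mountain'] (min_width=8, slack=5)
Line 7: ['happy', 'with'] (min_width=10, slack=3)
Line 8: ['guitar', 'are', 'I'] (min_width=12, slack=1)
Line 9: ['silver'] (min_width=6, slack=7)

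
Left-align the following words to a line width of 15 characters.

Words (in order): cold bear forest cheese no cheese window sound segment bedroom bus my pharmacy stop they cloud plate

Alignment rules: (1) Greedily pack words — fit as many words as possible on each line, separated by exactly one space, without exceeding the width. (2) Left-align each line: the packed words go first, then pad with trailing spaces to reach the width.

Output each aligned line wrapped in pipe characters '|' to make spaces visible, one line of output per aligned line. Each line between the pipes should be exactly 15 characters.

Line 1: ['cold', 'bear'] (min_width=9, slack=6)
Line 2: ['forest', 'cheese'] (min_width=13, slack=2)
Line 3: ['no', 'cheese'] (min_width=9, slack=6)
Line 4: ['window', 'sound'] (min_width=12, slack=3)
Line 5: ['segment', 'bedroom'] (min_width=15, slack=0)
Line 6: ['bus', 'my', 'pharmacy'] (min_width=15, slack=0)
Line 7: ['stop', 'they', 'cloud'] (min_width=15, slack=0)
Line 8: ['plate'] (min_width=5, slack=10)

Answer: |cold bear      |
|forest cheese  |
|no cheese      |
|window sound   |
|segment bedroom|
|bus my pharmacy|
|stop they cloud|
|plate          |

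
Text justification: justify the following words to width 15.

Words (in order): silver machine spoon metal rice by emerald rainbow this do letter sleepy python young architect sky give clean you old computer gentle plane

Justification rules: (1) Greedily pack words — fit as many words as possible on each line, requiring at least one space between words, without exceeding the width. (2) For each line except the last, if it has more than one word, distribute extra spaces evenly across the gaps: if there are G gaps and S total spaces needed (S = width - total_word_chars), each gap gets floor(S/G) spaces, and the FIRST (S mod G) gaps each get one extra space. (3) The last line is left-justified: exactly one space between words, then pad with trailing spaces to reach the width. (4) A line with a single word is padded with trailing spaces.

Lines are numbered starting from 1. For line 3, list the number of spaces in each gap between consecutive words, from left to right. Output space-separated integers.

Line 1: ['silver', 'machine'] (min_width=14, slack=1)
Line 2: ['spoon', 'metal'] (min_width=11, slack=4)
Line 3: ['rice', 'by', 'emerald'] (min_width=15, slack=0)
Line 4: ['rainbow', 'this', 'do'] (min_width=15, slack=0)
Line 5: ['letter', 'sleepy'] (min_width=13, slack=2)
Line 6: ['python', 'young'] (min_width=12, slack=3)
Line 7: ['architect', 'sky'] (min_width=13, slack=2)
Line 8: ['give', 'clean', 'you'] (min_width=14, slack=1)
Line 9: ['old', 'computer'] (min_width=12, slack=3)
Line 10: ['gentle', 'plane'] (min_width=12, slack=3)

Answer: 1 1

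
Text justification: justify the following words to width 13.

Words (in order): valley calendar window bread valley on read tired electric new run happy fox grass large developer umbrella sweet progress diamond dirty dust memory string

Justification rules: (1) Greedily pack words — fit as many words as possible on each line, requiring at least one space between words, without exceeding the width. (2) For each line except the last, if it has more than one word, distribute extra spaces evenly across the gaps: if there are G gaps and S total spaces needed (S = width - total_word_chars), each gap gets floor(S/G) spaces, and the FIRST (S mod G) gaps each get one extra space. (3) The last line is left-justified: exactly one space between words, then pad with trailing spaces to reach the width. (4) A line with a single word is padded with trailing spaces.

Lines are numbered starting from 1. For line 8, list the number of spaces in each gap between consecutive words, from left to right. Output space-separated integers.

Line 1: ['valley'] (min_width=6, slack=7)
Line 2: ['calendar'] (min_width=8, slack=5)
Line 3: ['window', 'bread'] (min_width=12, slack=1)
Line 4: ['valley', 'on'] (min_width=9, slack=4)
Line 5: ['read', 'tired'] (min_width=10, slack=3)
Line 6: ['electric', 'new'] (min_width=12, slack=1)
Line 7: ['run', 'happy', 'fox'] (min_width=13, slack=0)
Line 8: ['grass', 'large'] (min_width=11, slack=2)
Line 9: ['developer'] (min_width=9, slack=4)
Line 10: ['umbrella'] (min_width=8, slack=5)
Line 11: ['sweet'] (min_width=5, slack=8)
Line 12: ['progress'] (min_width=8, slack=5)
Line 13: ['diamond', 'dirty'] (min_width=13, slack=0)
Line 14: ['dust', 'memory'] (min_width=11, slack=2)
Line 15: ['string'] (min_width=6, slack=7)

Answer: 3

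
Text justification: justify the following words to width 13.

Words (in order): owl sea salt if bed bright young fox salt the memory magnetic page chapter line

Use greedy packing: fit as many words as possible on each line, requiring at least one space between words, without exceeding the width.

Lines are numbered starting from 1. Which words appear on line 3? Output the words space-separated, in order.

Answer: young fox

Derivation:
Line 1: ['owl', 'sea', 'salt'] (min_width=12, slack=1)
Line 2: ['if', 'bed', 'bright'] (min_width=13, slack=0)
Line 3: ['young', 'fox'] (min_width=9, slack=4)
Line 4: ['salt', 'the'] (min_width=8, slack=5)
Line 5: ['memory'] (min_width=6, slack=7)
Line 6: ['magnetic', 'page'] (min_width=13, slack=0)
Line 7: ['chapter', 'line'] (min_width=12, slack=1)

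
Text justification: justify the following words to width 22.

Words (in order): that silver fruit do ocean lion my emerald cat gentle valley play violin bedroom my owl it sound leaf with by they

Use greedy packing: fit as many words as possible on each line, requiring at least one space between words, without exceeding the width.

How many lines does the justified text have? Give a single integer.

Answer: 6

Derivation:
Line 1: ['that', 'silver', 'fruit', 'do'] (min_width=20, slack=2)
Line 2: ['ocean', 'lion', 'my', 'emerald'] (min_width=21, slack=1)
Line 3: ['cat', 'gentle', 'valley', 'play'] (min_width=22, slack=0)
Line 4: ['violin', 'bedroom', 'my', 'owl'] (min_width=21, slack=1)
Line 5: ['it', 'sound', 'leaf', 'with', 'by'] (min_width=21, slack=1)
Line 6: ['they'] (min_width=4, slack=18)
Total lines: 6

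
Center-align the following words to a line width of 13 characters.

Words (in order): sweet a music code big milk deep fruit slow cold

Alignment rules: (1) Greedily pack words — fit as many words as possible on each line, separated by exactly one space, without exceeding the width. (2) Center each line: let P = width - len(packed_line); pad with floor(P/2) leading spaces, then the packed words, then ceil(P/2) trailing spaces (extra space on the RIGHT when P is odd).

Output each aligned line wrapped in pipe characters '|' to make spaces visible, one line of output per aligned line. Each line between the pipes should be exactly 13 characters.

Line 1: ['sweet', 'a', 'music'] (min_width=13, slack=0)
Line 2: ['code', 'big', 'milk'] (min_width=13, slack=0)
Line 3: ['deep', 'fruit'] (min_width=10, slack=3)
Line 4: ['slow', 'cold'] (min_width=9, slack=4)

Answer: |sweet a music|
|code big milk|
| deep fruit  |
|  slow cold  |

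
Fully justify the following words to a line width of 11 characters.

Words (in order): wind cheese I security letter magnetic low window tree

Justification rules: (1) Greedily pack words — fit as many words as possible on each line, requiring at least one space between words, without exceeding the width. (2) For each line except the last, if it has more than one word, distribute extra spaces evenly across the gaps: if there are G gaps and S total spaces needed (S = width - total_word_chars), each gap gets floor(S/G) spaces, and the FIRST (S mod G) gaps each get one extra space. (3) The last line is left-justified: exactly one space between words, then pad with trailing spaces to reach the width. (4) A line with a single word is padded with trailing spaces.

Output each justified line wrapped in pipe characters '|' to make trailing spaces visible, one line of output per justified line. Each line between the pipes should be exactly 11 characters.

Answer: |wind cheese|
|I  security|
|letter     |
|magnetic   |
|low  window|
|tree       |

Derivation:
Line 1: ['wind', 'cheese'] (min_width=11, slack=0)
Line 2: ['I', 'security'] (min_width=10, slack=1)
Line 3: ['letter'] (min_width=6, slack=5)
Line 4: ['magnetic'] (min_width=8, slack=3)
Line 5: ['low', 'window'] (min_width=10, slack=1)
Line 6: ['tree'] (min_width=4, slack=7)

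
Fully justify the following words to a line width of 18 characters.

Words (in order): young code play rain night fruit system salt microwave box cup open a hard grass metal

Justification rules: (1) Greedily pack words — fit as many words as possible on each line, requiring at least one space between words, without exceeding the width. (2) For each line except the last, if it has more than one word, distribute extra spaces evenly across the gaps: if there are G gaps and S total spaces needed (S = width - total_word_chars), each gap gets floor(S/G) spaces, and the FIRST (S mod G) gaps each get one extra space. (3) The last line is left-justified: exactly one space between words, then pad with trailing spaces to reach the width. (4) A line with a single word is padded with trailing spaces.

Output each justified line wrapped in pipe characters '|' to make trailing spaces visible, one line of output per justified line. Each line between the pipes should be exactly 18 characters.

Answer: |young   code  play|
|rain  night  fruit|
|system        salt|
|microwave  box cup|
|open  a hard grass|
|metal             |

Derivation:
Line 1: ['young', 'code', 'play'] (min_width=15, slack=3)
Line 2: ['rain', 'night', 'fruit'] (min_width=16, slack=2)
Line 3: ['system', 'salt'] (min_width=11, slack=7)
Line 4: ['microwave', 'box', 'cup'] (min_width=17, slack=1)
Line 5: ['open', 'a', 'hard', 'grass'] (min_width=17, slack=1)
Line 6: ['metal'] (min_width=5, slack=13)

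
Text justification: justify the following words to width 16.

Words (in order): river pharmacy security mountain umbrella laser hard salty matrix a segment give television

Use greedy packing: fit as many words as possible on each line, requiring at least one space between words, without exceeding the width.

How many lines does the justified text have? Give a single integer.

Line 1: ['river', 'pharmacy'] (min_width=14, slack=2)
Line 2: ['security'] (min_width=8, slack=8)
Line 3: ['mountain'] (min_width=8, slack=8)
Line 4: ['umbrella', 'laser'] (min_width=14, slack=2)
Line 5: ['hard', 'salty'] (min_width=10, slack=6)
Line 6: ['matrix', 'a', 'segment'] (min_width=16, slack=0)
Line 7: ['give', 'television'] (min_width=15, slack=1)
Total lines: 7

Answer: 7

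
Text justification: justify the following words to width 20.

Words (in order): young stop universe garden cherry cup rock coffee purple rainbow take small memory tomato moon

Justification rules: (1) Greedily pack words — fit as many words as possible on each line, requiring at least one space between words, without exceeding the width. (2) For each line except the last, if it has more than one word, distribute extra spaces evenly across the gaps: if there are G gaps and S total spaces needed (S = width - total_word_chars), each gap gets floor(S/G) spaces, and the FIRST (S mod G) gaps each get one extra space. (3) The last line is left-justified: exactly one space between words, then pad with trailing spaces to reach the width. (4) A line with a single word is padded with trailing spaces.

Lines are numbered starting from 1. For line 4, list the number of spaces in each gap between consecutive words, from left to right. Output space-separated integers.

Line 1: ['young', 'stop', 'universe'] (min_width=19, slack=1)
Line 2: ['garden', 'cherry', 'cup'] (min_width=17, slack=3)
Line 3: ['rock', 'coffee', 'purple'] (min_width=18, slack=2)
Line 4: ['rainbow', 'take', 'small'] (min_width=18, slack=2)
Line 5: ['memory', 'tomato', 'moon'] (min_width=18, slack=2)

Answer: 2 2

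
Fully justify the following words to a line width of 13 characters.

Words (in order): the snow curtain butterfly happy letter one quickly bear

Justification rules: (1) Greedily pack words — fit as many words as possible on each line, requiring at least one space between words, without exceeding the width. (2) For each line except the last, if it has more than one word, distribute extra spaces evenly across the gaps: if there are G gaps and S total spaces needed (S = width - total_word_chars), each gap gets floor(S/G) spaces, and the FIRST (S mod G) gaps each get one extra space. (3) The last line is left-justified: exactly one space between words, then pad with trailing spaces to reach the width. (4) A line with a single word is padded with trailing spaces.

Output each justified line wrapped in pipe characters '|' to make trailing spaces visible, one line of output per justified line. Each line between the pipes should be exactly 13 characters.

Line 1: ['the', 'snow'] (min_width=8, slack=5)
Line 2: ['curtain'] (min_width=7, slack=6)
Line 3: ['butterfly'] (min_width=9, slack=4)
Line 4: ['happy', 'letter'] (min_width=12, slack=1)
Line 5: ['one', 'quickly'] (min_width=11, slack=2)
Line 6: ['bear'] (min_width=4, slack=9)

Answer: |the      snow|
|curtain      |
|butterfly    |
|happy  letter|
|one   quickly|
|bear         |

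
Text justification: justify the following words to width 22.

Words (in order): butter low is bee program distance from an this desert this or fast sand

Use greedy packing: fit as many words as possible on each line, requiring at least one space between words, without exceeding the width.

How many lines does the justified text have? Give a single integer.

Answer: 4

Derivation:
Line 1: ['butter', 'low', 'is', 'bee'] (min_width=17, slack=5)
Line 2: ['program', 'distance', 'from'] (min_width=21, slack=1)
Line 3: ['an', 'this', 'desert', 'this', 'or'] (min_width=22, slack=0)
Line 4: ['fast', 'sand'] (min_width=9, slack=13)
Total lines: 4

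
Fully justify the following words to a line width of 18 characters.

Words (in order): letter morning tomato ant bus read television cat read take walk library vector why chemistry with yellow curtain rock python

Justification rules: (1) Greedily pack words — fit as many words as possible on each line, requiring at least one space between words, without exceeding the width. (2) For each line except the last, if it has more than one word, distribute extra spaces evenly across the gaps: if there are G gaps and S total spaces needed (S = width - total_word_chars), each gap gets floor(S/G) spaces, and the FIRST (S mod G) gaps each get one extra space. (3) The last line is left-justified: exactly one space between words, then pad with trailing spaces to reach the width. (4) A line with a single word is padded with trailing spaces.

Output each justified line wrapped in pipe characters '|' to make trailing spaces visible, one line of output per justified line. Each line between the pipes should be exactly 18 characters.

Answer: |letter     morning|
|tomato   ant   bus|
|read    television|
|cat read take walk|
|library vector why|
|chemistry     with|
|yellow     curtain|
|rock python       |

Derivation:
Line 1: ['letter', 'morning'] (min_width=14, slack=4)
Line 2: ['tomato', 'ant', 'bus'] (min_width=14, slack=4)
Line 3: ['read', 'television'] (min_width=15, slack=3)
Line 4: ['cat', 'read', 'take', 'walk'] (min_width=18, slack=0)
Line 5: ['library', 'vector', 'why'] (min_width=18, slack=0)
Line 6: ['chemistry', 'with'] (min_width=14, slack=4)
Line 7: ['yellow', 'curtain'] (min_width=14, slack=4)
Line 8: ['rock', 'python'] (min_width=11, slack=7)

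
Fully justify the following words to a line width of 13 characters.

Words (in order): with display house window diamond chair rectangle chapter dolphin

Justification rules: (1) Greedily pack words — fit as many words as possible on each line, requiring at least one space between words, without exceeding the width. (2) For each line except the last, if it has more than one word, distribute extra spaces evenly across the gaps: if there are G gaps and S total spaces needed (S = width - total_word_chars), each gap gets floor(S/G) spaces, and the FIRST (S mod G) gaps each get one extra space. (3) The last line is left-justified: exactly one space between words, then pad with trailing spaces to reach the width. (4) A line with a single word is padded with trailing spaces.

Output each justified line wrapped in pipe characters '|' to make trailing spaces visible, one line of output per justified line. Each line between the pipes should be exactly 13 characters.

Answer: |with  display|
|house  window|
|diamond chair|
|rectangle    |
|chapter      |
|dolphin      |

Derivation:
Line 1: ['with', 'display'] (min_width=12, slack=1)
Line 2: ['house', 'window'] (min_width=12, slack=1)
Line 3: ['diamond', 'chair'] (min_width=13, slack=0)
Line 4: ['rectangle'] (min_width=9, slack=4)
Line 5: ['chapter'] (min_width=7, slack=6)
Line 6: ['dolphin'] (min_width=7, slack=6)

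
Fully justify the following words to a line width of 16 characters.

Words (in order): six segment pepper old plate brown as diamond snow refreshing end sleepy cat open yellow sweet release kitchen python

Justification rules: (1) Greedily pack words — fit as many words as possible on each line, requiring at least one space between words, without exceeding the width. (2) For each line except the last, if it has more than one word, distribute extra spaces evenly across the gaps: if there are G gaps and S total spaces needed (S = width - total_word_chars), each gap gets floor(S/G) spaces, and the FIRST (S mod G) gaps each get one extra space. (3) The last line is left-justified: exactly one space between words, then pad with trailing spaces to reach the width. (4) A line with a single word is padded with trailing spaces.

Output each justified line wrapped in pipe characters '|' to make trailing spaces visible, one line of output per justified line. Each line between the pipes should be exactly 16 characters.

Line 1: ['six', 'segment'] (min_width=11, slack=5)
Line 2: ['pepper', 'old', 'plate'] (min_width=16, slack=0)
Line 3: ['brown', 'as', 'diamond'] (min_width=16, slack=0)
Line 4: ['snow', 'refreshing'] (min_width=15, slack=1)
Line 5: ['end', 'sleepy', 'cat'] (min_width=14, slack=2)
Line 6: ['open', 'yellow'] (min_width=11, slack=5)
Line 7: ['sweet', 'release'] (min_width=13, slack=3)
Line 8: ['kitchen', 'python'] (min_width=14, slack=2)

Answer: |six      segment|
|pepper old plate|
|brown as diamond|
|snow  refreshing|
|end  sleepy  cat|
|open      yellow|
|sweet    release|
|kitchen python  |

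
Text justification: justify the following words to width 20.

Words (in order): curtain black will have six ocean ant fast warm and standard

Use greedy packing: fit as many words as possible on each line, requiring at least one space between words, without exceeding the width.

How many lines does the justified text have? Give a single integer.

Answer: 4

Derivation:
Line 1: ['curtain', 'black', 'will'] (min_width=18, slack=2)
Line 2: ['have', 'six', 'ocean', 'ant'] (min_width=18, slack=2)
Line 3: ['fast', 'warm', 'and'] (min_width=13, slack=7)
Line 4: ['standard'] (min_width=8, slack=12)
Total lines: 4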